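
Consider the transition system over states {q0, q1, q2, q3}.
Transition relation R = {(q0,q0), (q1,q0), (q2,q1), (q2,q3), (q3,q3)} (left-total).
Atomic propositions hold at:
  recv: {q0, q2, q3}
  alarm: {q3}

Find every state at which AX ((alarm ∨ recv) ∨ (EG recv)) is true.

{q0, q1, q3}

Sat(alarm ∨ recv) = {q0, q2, q3}
EG recv: greatest fixpoint, start Z0 = {q0, q2, q3}, keep only states in Sat with some successor in Z. Already a fixed point.
Sat(EG recv) = {q0, q2, q3}
Sat((alarm ∨ recv) ∨ (EG recv)) = {q0, q2, q3}
Sat(AX ((alarm ∨ recv) ∨ (EG recv))) = {s : every successor in {q0, q2, q3}} = {q0, q1, q3}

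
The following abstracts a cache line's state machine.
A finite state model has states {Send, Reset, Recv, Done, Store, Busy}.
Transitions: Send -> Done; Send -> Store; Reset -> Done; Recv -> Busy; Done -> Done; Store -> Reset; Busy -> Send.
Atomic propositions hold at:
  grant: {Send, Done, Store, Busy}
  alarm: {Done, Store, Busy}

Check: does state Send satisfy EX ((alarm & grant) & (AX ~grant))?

Sat(alarm & grant) = {Done, Store, Busy}
Sat(~grant) = {Reset, Recv}
Sat(AX ~grant) = {s : every successor in {Reset, Recv}} = {Store}
Sat((alarm & grant) & (AX ~grant)) = {Store}
Sat(EX ((alarm & grant) & (AX ~grant))) = {s : some successor in {Store}} = {Send}
Send ∈ Sat(EX ((alarm & grant) & (AX ~grant))) = {Send}, so the formula holds at Send.

Yes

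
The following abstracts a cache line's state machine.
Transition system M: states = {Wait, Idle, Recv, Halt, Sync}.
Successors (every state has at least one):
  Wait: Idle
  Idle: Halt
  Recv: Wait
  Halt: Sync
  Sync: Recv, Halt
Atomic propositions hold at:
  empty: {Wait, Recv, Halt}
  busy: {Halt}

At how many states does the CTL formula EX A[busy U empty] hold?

3

A[busy U empty]: least fixpoint, start Z0 = Sat(empty) = {Wait, Recv, Halt}, add states in Sat(busy) with every successor in Z. Already a fixed point.
Sat(A[busy U empty]) = {Wait, Recv, Halt}
Sat(EX A[busy U empty]) = {s : some successor in {Wait, Recv, Halt}} = {Idle, Recv, Sync}
|Sat(EX A[busy U empty])| = |{Idle, Recv, Sync}| = 3.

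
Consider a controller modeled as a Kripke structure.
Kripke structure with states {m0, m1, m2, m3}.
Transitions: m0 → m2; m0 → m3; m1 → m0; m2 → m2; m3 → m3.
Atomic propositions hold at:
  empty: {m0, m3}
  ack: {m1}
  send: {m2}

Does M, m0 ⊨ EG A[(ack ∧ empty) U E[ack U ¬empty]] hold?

Sat(ack ∧ empty) = ∅
Sat(¬empty) = {m1, m2}
E[ack U ¬empty]: least fixpoint, start Z0 = Sat(¬empty) = {m1, m2}, add states in Sat(ack) with some successor in Z. Already a fixed point.
Sat(E[ack U ¬empty]) = {m1, m2}
A[(ack ∧ empty) U E[ack U ¬empty]]: least fixpoint, start Z0 = Sat(E[ack U ¬empty]) = {m1, m2}, add states in Sat(ack ∧ empty) with every successor in Z. Already a fixed point.
Sat(A[(ack ∧ empty) U E[ack U ¬empty]]) = {m1, m2}
EG A[(ack ∧ empty) U E[ack U ¬empty]]: greatest fixpoint, start Z0 = {m1, m2}, keep only states in Sat with some successor in Z. Z1 = {m2}; fixed.
Sat(EG A[(ack ∧ empty) U E[ack U ¬empty]]) = {m2}
m0 ∉ Sat(EG A[(ack ∧ empty) U E[ack U ¬empty]]) = {m2}, so the formula does not hold at m0.

No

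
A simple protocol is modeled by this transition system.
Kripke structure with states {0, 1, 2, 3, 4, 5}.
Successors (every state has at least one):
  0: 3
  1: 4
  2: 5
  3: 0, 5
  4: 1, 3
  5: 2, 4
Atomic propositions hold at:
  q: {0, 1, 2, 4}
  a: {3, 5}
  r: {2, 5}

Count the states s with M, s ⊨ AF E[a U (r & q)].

Sat(r & q) = {2}
E[a U (r & q)]: least fixpoint, start Z0 = Sat((r & q)) = {2}, add states in Sat(a) with some successor in Z. Z1 = {2, 5}; Z2 = {2, 3, 5}; fixed.
Sat(E[a U (r & q)]) = {2, 3, 5}
AF E[a U (r & q)]: least fixpoint, start Z0 = {2, 3, 5}, add states with every successor in Z. Z1 = {0, 2, 3, 5}; fixed.
Sat(AF E[a U (r & q)]) = {0, 2, 3, 5}
|Sat(AF E[a U (r & q)])| = |{0, 2, 3, 5}| = 4.

4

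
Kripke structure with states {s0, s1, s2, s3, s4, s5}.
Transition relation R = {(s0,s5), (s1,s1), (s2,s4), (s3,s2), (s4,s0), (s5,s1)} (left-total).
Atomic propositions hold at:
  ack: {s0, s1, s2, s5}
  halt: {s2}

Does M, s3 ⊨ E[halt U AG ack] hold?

AG ack: greatest fixpoint, start Z0 = {s0, s1, s2, s5}, keep only states in Sat with every successor in Z. Z1 = {s0, s1, s5}; fixed.
Sat(AG ack) = {s0, s1, s5}
E[halt U AG ack]: least fixpoint, start Z0 = Sat(AG ack) = {s0, s1, s5}, add states in Sat(halt) with some successor in Z. Already a fixed point.
Sat(E[halt U AG ack]) = {s0, s1, s5}
s3 ∉ Sat(E[halt U AG ack]) = {s0, s1, s5}, so the formula does not hold at s3.

No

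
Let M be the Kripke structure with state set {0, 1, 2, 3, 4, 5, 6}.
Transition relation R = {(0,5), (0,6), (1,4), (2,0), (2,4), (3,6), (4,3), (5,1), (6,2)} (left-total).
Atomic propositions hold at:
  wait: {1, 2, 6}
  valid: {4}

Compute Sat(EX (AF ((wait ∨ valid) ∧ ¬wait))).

{0, 1, 2, 5}

Sat(wait ∨ valid) = {1, 2, 4, 6}
Sat(¬wait) = {0, 3, 4, 5}
Sat((wait ∨ valid) ∧ ¬wait) = {4}
AF ((wait ∨ valid) ∧ ¬wait): least fixpoint, start Z0 = {4}, add states with every successor in Z. Z1 = {1, 4}; Z2 = {1, 4, 5}; fixed.
Sat(AF ((wait ∨ valid) ∧ ¬wait)) = {1, 4, 5}
Sat(EX (AF ((wait ∨ valid) ∧ ¬wait))) = {s : some successor in {1, 4, 5}} = {0, 1, 2, 5}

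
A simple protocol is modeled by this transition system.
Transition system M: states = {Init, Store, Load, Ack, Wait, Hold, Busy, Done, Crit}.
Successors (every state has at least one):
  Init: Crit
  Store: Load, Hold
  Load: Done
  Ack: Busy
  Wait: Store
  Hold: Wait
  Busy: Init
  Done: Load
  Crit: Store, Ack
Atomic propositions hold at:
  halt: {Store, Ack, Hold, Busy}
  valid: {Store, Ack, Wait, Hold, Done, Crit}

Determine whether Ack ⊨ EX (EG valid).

EG valid: greatest fixpoint, start Z0 = {Store, Ack, Wait, Hold, Done, Crit}, keep only states in Sat with some successor in Z. Z1 = {Store, Wait, Hold, Crit}; fixed.
Sat(EG valid) = {Store, Wait, Hold, Crit}
Sat(EX (EG valid)) = {s : some successor in {Store, Wait, Hold, Crit}} = {Init, Store, Wait, Hold, Crit}
Ack ∉ Sat(EX (EG valid)) = {Init, Store, Wait, Hold, Crit}, so the formula does not hold at Ack.

No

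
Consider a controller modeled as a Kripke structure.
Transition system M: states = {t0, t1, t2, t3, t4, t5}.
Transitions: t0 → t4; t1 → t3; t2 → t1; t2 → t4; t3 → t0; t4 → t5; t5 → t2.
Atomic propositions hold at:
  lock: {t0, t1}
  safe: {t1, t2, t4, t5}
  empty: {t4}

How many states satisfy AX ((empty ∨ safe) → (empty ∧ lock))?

2

Sat(empty ∨ safe) = {t1, t2, t4, t5}
Sat(empty ∧ lock) = ∅
Sat((empty ∨ safe) → (empty ∧ lock)) = {t0, t3}
Sat(AX ((empty ∨ safe) → (empty ∧ lock))) = {s : every successor in {t0, t3}} = {t1, t3}
|Sat(AX ((empty ∨ safe) → (empty ∧ lock)))| = |{t1, t3}| = 2.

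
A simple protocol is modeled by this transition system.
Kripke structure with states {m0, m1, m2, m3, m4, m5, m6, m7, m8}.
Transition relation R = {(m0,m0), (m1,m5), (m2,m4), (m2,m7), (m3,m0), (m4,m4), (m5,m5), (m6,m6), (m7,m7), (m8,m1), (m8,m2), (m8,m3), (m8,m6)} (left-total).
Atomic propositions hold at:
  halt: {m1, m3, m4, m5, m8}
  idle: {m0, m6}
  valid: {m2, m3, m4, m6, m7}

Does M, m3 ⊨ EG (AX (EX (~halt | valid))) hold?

Sat(~halt) = {m0, m2, m6, m7}
Sat(~halt | valid) = {m0, m2, m3, m4, m6, m7}
Sat(EX (~halt | valid)) = {s : some successor in {m0, m2, m3, m4, m6, m7}} = {m0, m2, m3, m4, m6, m7, m8}
Sat(AX (EX (~halt | valid))) = {s : every successor in {m0, m2, m3, m4, m6, m7, m8}} = {m0, m2, m3, m4, m6, m7}
EG (AX (EX (~halt | valid))): greatest fixpoint, start Z0 = {m0, m2, m3, m4, m6, m7}, keep only states in Sat with some successor in Z. Already a fixed point.
Sat(EG (AX (EX (~halt | valid)))) = {m0, m2, m3, m4, m6, m7}
m3 ∈ Sat(EG (AX (EX (~halt | valid)))) = {m0, m2, m3, m4, m6, m7}, so the formula holds at m3.

Yes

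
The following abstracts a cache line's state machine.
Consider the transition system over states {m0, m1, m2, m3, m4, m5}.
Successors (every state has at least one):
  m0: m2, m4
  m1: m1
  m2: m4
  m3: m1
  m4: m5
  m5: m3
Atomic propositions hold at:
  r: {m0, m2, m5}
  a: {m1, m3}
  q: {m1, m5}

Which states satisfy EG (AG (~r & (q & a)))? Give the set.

{m1}

Sat(~r) = {m1, m3, m4}
Sat(q & a) = {m1}
Sat(~r & (q & a)) = {m1}
AG (~r & (q & a)): greatest fixpoint, start Z0 = {m1}, keep only states in Sat with every successor in Z. Already a fixed point.
Sat(AG (~r & (q & a))) = {m1}
EG (AG (~r & (q & a))): greatest fixpoint, start Z0 = {m1}, keep only states in Sat with some successor in Z. Already a fixed point.
Sat(EG (AG (~r & (q & a)))) = {m1}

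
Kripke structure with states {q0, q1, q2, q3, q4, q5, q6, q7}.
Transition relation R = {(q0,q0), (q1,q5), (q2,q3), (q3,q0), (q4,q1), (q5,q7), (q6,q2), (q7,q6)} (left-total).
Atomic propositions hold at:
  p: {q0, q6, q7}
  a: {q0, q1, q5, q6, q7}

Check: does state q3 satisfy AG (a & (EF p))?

No

EF p: least fixpoint, start Z0 = {q0, q6, q7}, add states with some successor in Z. Z1 = {q0, q3, q5, q6, q7}; Z2 = {q0, q1, q2, q3, q5, q6, q7}; Z3 = {q0, q1, q2, q3, q4, q5, q6, q7}; fixed.
Sat(EF p) = {q0, q1, q2, q3, q4, q5, q6, q7}
Sat(a & (EF p)) = {q0, q1, q5, q6, q7}
AG (a & (EF p)): greatest fixpoint, start Z0 = {q0, q1, q5, q6, q7}, keep only states in Sat with every successor in Z. Z1 = {q0, q1, q5, q7}; Z2 = {q0, q1, q5}; Z3 = {q0, q1}; Z4 = {q0}; fixed.
Sat(AG (a & (EF p))) = {q0}
q3 ∉ Sat(AG (a & (EF p))) = {q0}, so the formula does not hold at q3.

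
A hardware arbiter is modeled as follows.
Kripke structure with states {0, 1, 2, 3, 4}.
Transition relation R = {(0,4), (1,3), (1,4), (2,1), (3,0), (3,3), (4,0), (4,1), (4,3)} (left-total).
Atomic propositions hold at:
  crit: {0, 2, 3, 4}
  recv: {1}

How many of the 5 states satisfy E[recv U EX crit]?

Sat(EX crit) = {s : some successor in {0, 2, 3, 4}} = {0, 1, 3, 4}
E[recv U EX crit]: least fixpoint, start Z0 = Sat(EX crit) = {0, 1, 3, 4}, add states in Sat(recv) with some successor in Z. Already a fixed point.
Sat(E[recv U EX crit]) = {0, 1, 3, 4}
|Sat(E[recv U EX crit])| = |{0, 1, 3, 4}| = 4.

4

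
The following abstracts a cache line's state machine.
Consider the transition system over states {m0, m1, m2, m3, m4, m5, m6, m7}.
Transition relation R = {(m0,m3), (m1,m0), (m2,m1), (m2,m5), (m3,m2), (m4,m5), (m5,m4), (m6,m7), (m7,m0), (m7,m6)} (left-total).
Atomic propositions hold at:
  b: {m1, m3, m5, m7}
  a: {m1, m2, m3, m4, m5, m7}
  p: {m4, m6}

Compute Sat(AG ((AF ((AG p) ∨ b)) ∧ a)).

{m4, m5}

AG p: greatest fixpoint, start Z0 = {m4, m6}, keep only states in Sat with every successor in Z. Z1 = ∅; fixed.
Sat(AG p) = ∅
Sat((AG p) ∨ b) = {m1, m3, m5, m7}
AF ((AG p) ∨ b): least fixpoint, start Z0 = {m1, m3, m5, m7}, add states with every successor in Z. Z1 = {m0, m1, m2, m3, m4, m5, m6, m7}; fixed.
Sat(AF ((AG p) ∨ b)) = {m0, m1, m2, m3, m4, m5, m6, m7}
Sat((AF ((AG p) ∨ b)) ∧ a) = {m1, m2, m3, m4, m5, m7}
AG ((AF ((AG p) ∨ b)) ∧ a): greatest fixpoint, start Z0 = {m1, m2, m3, m4, m5, m7}, keep only states in Sat with every successor in Z. Z1 = {m2, m3, m4, m5}; Z2 = {m3, m4, m5}; Z3 = {m4, m5}; fixed.
Sat(AG ((AF ((AG p) ∨ b)) ∧ a)) = {m4, m5}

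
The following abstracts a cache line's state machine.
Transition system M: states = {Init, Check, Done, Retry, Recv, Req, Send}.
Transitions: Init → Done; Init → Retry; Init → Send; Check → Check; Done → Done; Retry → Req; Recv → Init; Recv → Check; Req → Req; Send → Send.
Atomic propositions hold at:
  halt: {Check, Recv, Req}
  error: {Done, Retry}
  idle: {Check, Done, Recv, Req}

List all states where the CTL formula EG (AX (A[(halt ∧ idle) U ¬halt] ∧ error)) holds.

Sat(halt ∧ idle) = {Check, Recv, Req}
Sat(¬halt) = {Init, Done, Retry, Send}
A[(halt ∧ idle) U ¬halt]: least fixpoint, start Z0 = Sat(¬halt) = {Init, Done, Retry, Send}, add states in Sat(halt ∧ idle) with every successor in Z. Already a fixed point.
Sat(A[(halt ∧ idle) U ¬halt]) = {Init, Done, Retry, Send}
Sat(A[(halt ∧ idle) U ¬halt] ∧ error) = {Done, Retry}
Sat(AX (A[(halt ∧ idle) U ¬halt] ∧ error)) = {s : every successor in {Done, Retry}} = {Done}
EG (AX (A[(halt ∧ idle) U ¬halt] ∧ error)): greatest fixpoint, start Z0 = {Done}, keep only states in Sat with some successor in Z. Already a fixed point.
Sat(EG (AX (A[(halt ∧ idle) U ¬halt] ∧ error))) = {Done}

{Done}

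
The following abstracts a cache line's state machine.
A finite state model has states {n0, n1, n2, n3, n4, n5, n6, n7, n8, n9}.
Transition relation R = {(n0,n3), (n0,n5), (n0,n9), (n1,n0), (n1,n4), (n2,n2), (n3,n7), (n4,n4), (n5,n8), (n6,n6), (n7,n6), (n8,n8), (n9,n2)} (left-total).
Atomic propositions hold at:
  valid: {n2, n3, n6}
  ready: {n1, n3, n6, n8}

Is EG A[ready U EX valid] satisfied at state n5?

Sat(EX valid) = {s : some successor in {n2, n3, n6}} = {n0, n2, n6, n7, n9}
A[ready U EX valid]: least fixpoint, start Z0 = Sat(EX valid) = {n0, n2, n6, n7, n9}, add states in Sat(ready) with every successor in Z. Z1 = {n0, n2, n3, n6, n7, n9}; fixed.
Sat(A[ready U EX valid]) = {n0, n2, n3, n6, n7, n9}
EG A[ready U EX valid]: greatest fixpoint, start Z0 = {n0, n2, n3, n6, n7, n9}, keep only states in Sat with some successor in Z. Already a fixed point.
Sat(EG A[ready U EX valid]) = {n0, n2, n3, n6, n7, n9}
n5 ∉ Sat(EG A[ready U EX valid]) = {n0, n2, n3, n6, n7, n9}, so the formula does not hold at n5.

No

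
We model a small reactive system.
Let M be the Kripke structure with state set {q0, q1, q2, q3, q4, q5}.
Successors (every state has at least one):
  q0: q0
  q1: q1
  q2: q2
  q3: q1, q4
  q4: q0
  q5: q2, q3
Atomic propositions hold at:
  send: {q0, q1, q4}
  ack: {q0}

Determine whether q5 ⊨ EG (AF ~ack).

Sat(~ack) = {q1, q2, q3, q4, q5}
AF ~ack: least fixpoint, start Z0 = {q1, q2, q3, q4, q5}, add states with every successor in Z. Already a fixed point.
Sat(AF ~ack) = {q1, q2, q3, q4, q5}
EG (AF ~ack): greatest fixpoint, start Z0 = {q1, q2, q3, q4, q5}, keep only states in Sat with some successor in Z. Z1 = {q1, q2, q3, q5}; fixed.
Sat(EG (AF ~ack)) = {q1, q2, q3, q5}
q5 ∈ Sat(EG (AF ~ack)) = {q1, q2, q3, q5}, so the formula holds at q5.

Yes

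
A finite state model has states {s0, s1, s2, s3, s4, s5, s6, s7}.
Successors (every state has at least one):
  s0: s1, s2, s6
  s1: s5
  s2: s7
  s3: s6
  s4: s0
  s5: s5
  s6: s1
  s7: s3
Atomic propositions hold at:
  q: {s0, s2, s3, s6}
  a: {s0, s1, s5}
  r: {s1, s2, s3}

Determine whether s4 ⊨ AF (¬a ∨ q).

Yes

Sat(¬a) = {s2, s3, s4, s6, s7}
Sat(¬a ∨ q) = {s0, s2, s3, s4, s6, s7}
AF (¬a ∨ q): least fixpoint, start Z0 = {s0, s2, s3, s4, s6, s7}, add states with every successor in Z. Already a fixed point.
Sat(AF (¬a ∨ q)) = {s0, s2, s3, s4, s6, s7}
s4 ∈ Sat(AF (¬a ∨ q)) = {s0, s2, s3, s4, s6, s7}, so the formula holds at s4.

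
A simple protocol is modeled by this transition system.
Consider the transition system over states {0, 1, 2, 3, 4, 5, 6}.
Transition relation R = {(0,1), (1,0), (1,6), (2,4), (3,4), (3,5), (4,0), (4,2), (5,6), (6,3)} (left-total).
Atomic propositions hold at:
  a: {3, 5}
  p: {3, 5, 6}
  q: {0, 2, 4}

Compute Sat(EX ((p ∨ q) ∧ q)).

Sat(p ∨ q) = {0, 2, 3, 4, 5, 6}
Sat((p ∨ q) ∧ q) = {0, 2, 4}
Sat(EX ((p ∨ q) ∧ q)) = {s : some successor in {0, 2, 4}} = {1, 2, 3, 4}

{1, 2, 3, 4}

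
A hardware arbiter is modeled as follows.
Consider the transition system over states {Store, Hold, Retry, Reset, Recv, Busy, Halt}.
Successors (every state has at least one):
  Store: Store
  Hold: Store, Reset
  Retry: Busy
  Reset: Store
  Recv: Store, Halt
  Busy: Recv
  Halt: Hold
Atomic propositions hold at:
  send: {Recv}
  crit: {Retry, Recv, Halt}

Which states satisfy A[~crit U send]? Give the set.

Sat(~crit) = {Store, Hold, Reset, Busy}
A[~crit U send]: least fixpoint, start Z0 = Sat(send) = {Recv}, add states in Sat(~crit) with every successor in Z. Z1 = {Recv, Busy}; fixed.
Sat(A[~crit U send]) = {Recv, Busy}

{Recv, Busy}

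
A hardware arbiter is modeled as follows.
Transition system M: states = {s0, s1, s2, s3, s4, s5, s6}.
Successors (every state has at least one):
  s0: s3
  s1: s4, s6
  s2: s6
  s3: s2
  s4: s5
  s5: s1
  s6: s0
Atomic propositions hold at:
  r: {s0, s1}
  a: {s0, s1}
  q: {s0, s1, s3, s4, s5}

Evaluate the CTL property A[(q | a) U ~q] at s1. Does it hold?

No

Sat(q | a) = {s0, s1, s3, s4, s5}
Sat(~q) = {s2, s6}
A[(q | a) U ~q]: least fixpoint, start Z0 = Sat(~q) = {s2, s6}, add states in Sat(q | a) with every successor in Z. Z1 = {s2, s3, s6}; Z2 = {s0, s2, s3, s6}; fixed.
Sat(A[(q | a) U ~q]) = {s0, s2, s3, s6}
s1 ∉ Sat(A[(q | a) U ~q]) = {s0, s2, s3, s6}, so the formula does not hold at s1.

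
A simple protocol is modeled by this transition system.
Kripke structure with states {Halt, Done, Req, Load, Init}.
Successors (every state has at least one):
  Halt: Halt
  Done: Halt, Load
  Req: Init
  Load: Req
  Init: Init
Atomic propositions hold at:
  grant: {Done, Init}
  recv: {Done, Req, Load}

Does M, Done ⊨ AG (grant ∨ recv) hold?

Sat(grant ∨ recv) = {Done, Req, Load, Init}
AG (grant ∨ recv): greatest fixpoint, start Z0 = {Done, Req, Load, Init}, keep only states in Sat with every successor in Z. Z1 = {Req, Load, Init}; fixed.
Sat(AG (grant ∨ recv)) = {Req, Load, Init}
Done ∉ Sat(AG (grant ∨ recv)) = {Req, Load, Init}, so the formula does not hold at Done.

No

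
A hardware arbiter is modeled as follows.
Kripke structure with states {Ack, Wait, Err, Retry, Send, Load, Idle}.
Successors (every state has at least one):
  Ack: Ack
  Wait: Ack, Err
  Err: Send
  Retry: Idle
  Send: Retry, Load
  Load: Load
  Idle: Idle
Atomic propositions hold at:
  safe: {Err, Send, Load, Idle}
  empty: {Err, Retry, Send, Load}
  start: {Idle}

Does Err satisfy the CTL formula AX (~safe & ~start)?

Sat(~safe) = {Ack, Wait, Retry}
Sat(~start) = {Ack, Wait, Err, Retry, Send, Load}
Sat(~safe & ~start) = {Ack, Wait, Retry}
Sat(AX (~safe & ~start)) = {s : every successor in {Ack, Wait, Retry}} = {Ack}
Err ∉ Sat(AX (~safe & ~start)) = {Ack}, so the formula does not hold at Err.

No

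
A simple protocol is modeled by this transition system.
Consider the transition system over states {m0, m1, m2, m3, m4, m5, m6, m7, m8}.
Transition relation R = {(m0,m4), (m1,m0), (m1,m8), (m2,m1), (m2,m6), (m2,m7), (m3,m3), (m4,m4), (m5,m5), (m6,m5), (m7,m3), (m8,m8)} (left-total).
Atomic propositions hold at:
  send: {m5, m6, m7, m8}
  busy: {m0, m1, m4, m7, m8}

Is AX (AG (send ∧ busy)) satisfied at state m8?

Sat(send ∧ busy) = {m7, m8}
AG (send ∧ busy): greatest fixpoint, start Z0 = {m7, m8}, keep only states in Sat with every successor in Z. Z1 = {m8}; fixed.
Sat(AG (send ∧ busy)) = {m8}
Sat(AX (AG (send ∧ busy))) = {s : every successor in {m8}} = {m8}
m8 ∈ Sat(AX (AG (send ∧ busy))) = {m8}, so the formula holds at m8.

Yes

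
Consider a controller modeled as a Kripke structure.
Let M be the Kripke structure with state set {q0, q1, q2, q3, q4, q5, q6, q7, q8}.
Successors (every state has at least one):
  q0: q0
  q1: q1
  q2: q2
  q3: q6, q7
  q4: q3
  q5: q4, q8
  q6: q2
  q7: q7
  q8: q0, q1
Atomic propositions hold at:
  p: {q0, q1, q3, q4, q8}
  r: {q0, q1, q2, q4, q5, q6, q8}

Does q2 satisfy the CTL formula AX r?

Yes

Sat(AX r) = {s : every successor in {q0, q1, q2, q4, q5, q6, q8}} = {q0, q1, q2, q5, q6, q8}
q2 ∈ Sat(AX r) = {q0, q1, q2, q5, q6, q8}, so the formula holds at q2.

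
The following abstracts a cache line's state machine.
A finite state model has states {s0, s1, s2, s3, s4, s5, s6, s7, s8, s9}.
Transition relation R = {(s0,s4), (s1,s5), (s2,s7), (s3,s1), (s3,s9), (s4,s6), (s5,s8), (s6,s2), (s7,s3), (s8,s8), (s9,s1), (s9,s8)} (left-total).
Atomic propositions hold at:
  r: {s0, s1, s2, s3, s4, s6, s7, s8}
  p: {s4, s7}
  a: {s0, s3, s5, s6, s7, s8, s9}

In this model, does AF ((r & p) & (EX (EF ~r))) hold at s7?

Sat(r & p) = {s4, s7}
Sat(~r) = {s5, s9}
EF ~r: least fixpoint, start Z0 = {s5, s9}, add states with some successor in Z. Z1 = {s1, s3, s5, s9}; Z2 = {s1, s3, s5, s7, s9}; Z3 = {s1, s2, s3, s5, s7, s9}; Z4 = {s1, s2, s3, s5, s6, s7, s9}; Z5 = {s1, s2, s3, s4, s5, s6, s7, s9}; Z6 = {s0, s1, s2, s3, s4, s5, s6, s7, s9}; fixed.
Sat(EF ~r) = {s0, s1, s2, s3, s4, s5, s6, s7, s9}
Sat(EX (EF ~r)) = {s : some successor in {s0, s1, s2, s3, s4, s5, s6, s7, s9}} = {s0, s1, s2, s3, s4, s6, s7, s9}
Sat((r & p) & (EX (EF ~r))) = {s4, s7}
AF ((r & p) & (EX (EF ~r))): least fixpoint, start Z0 = {s4, s7}, add states with every successor in Z. Z1 = {s0, s2, s4, s7}; Z2 = {s0, s2, s4, s6, s7}; fixed.
Sat(AF ((r & p) & (EX (EF ~r)))) = {s0, s2, s4, s6, s7}
s7 ∈ Sat(AF ((r & p) & (EX (EF ~r)))) = {s0, s2, s4, s6, s7}, so the formula holds at s7.

Yes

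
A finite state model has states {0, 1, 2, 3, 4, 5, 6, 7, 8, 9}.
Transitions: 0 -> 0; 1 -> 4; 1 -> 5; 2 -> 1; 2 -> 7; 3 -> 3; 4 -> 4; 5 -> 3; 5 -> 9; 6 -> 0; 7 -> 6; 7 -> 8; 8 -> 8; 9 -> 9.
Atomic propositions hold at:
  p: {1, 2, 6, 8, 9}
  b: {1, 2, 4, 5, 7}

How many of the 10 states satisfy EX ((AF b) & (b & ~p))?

3

AF b: least fixpoint, start Z0 = {1, 2, 4, 5, 7}, add states with every successor in Z. Already a fixed point.
Sat(AF b) = {1, 2, 4, 5, 7}
Sat(~p) = {0, 3, 4, 5, 7}
Sat(b & ~p) = {4, 5, 7}
Sat((AF b) & (b & ~p)) = {4, 5, 7}
Sat(EX ((AF b) & (b & ~p))) = {s : some successor in {4, 5, 7}} = {1, 2, 4}
|Sat(EX ((AF b) & (b & ~p)))| = |{1, 2, 4}| = 3.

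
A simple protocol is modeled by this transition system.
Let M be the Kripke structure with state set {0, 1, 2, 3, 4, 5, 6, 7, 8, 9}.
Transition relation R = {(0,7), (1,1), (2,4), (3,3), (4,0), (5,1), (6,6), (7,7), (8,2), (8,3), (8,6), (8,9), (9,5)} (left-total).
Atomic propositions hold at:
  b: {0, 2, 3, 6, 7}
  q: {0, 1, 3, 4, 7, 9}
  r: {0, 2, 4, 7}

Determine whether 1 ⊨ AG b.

AG b: greatest fixpoint, start Z0 = {0, 2, 3, 6, 7}, keep only states in Sat with every successor in Z. Z1 = {0, 3, 6, 7}; fixed.
Sat(AG b) = {0, 3, 6, 7}
1 ∉ Sat(AG b) = {0, 3, 6, 7}, so the formula does not hold at 1.

No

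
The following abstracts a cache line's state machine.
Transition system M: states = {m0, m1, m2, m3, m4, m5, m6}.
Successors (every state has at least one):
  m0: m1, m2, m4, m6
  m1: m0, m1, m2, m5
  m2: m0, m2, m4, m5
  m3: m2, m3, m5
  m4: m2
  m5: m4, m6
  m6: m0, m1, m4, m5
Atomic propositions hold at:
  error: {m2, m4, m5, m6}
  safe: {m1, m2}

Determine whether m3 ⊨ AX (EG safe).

No

EG safe: greatest fixpoint, start Z0 = {m1, m2}, keep only states in Sat with some successor in Z. Already a fixed point.
Sat(EG safe) = {m1, m2}
Sat(AX (EG safe)) = {s : every successor in {m1, m2}} = {m4}
m3 ∉ Sat(AX (EG safe)) = {m4}, so the formula does not hold at m3.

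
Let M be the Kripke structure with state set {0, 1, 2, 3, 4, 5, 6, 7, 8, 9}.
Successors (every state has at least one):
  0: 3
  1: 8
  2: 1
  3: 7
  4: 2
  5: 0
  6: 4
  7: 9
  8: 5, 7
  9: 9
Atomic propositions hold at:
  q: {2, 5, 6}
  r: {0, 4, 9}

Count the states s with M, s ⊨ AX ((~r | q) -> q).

Sat(~r) = {1, 2, 3, 5, 6, 7, 8}
Sat(~r | q) = {1, 2, 3, 5, 6, 7, 8}
Sat((~r | q) -> q) = {0, 2, 4, 5, 6, 9}
Sat(AX ((~r | q) -> q)) = {s : every successor in {0, 2, 4, 5, 6, 9}} = {4, 5, 6, 7, 9}
|Sat(AX ((~r | q) -> q))| = |{4, 5, 6, 7, 9}| = 5.

5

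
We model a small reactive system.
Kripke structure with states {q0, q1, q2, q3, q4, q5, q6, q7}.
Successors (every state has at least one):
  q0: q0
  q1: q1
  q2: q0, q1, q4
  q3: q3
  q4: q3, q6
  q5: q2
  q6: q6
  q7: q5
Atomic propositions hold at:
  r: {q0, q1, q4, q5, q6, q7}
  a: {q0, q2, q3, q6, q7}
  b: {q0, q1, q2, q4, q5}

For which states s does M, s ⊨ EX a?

{q0, q2, q3, q4, q5, q6}

Sat(EX a) = {s : some successor in {q0, q2, q3, q6, q7}} = {q0, q2, q3, q4, q5, q6}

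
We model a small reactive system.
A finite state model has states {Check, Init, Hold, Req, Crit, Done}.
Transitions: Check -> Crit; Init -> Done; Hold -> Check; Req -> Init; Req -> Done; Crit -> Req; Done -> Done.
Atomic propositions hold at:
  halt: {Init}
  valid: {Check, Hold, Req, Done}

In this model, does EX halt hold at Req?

Yes

Sat(EX halt) = {s : some successor in {Init}} = {Req}
Req ∈ Sat(EX halt) = {Req}, so the formula holds at Req.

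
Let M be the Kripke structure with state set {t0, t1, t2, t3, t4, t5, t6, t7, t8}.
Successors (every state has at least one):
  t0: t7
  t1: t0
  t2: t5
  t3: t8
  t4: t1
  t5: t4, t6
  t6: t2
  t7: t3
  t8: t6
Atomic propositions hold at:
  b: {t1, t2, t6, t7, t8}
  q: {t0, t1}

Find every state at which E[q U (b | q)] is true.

{t0, t1, t2, t6, t7, t8}

Sat(b | q) = {t0, t1, t2, t6, t7, t8}
E[q U (b | q)]: least fixpoint, start Z0 = Sat((b | q)) = {t0, t1, t2, t6, t7, t8}, add states in Sat(q) with some successor in Z. Already a fixed point.
Sat(E[q U (b | q)]) = {t0, t1, t2, t6, t7, t8}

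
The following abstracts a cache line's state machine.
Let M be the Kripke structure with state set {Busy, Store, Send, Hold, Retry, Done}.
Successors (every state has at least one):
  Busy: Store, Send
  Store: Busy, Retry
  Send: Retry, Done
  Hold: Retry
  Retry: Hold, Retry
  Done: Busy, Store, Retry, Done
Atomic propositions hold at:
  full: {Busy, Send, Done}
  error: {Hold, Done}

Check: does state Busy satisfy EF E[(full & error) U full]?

Yes

Sat(full & error) = {Done}
E[(full & error) U full]: least fixpoint, start Z0 = Sat(full) = {Busy, Send, Done}, add states in Sat(full & error) with some successor in Z. Already a fixed point.
Sat(E[(full & error) U full]) = {Busy, Send, Done}
EF E[(full & error) U full]: least fixpoint, start Z0 = {Busy, Send, Done}, add states with some successor in Z. Z1 = {Busy, Store, Send, Done}; fixed.
Sat(EF E[(full & error) U full]) = {Busy, Store, Send, Done}
Busy ∈ Sat(EF E[(full & error) U full]) = {Busy, Store, Send, Done}, so the formula holds at Busy.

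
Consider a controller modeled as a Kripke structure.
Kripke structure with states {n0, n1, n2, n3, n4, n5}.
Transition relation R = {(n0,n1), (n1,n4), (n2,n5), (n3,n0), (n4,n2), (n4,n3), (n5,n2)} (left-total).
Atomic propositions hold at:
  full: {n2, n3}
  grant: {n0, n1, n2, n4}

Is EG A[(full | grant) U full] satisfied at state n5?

Sat(full | grant) = {n0, n1, n2, n3, n4}
A[(full | grant) U full]: least fixpoint, start Z0 = Sat(full) = {n2, n3}, add states in Sat(full | grant) with every successor in Z. Z1 = {n2, n3, n4}; Z2 = {n1, n2, n3, n4}; Z3 = {n0, n1, n2, n3, n4}; fixed.
Sat(A[(full | grant) U full]) = {n0, n1, n2, n3, n4}
EG A[(full | grant) U full]: greatest fixpoint, start Z0 = {n0, n1, n2, n3, n4}, keep only states in Sat with some successor in Z. Z1 = {n0, n1, n3, n4}; fixed.
Sat(EG A[(full | grant) U full]) = {n0, n1, n3, n4}
n5 ∉ Sat(EG A[(full | grant) U full]) = {n0, n1, n3, n4}, so the formula does not hold at n5.

No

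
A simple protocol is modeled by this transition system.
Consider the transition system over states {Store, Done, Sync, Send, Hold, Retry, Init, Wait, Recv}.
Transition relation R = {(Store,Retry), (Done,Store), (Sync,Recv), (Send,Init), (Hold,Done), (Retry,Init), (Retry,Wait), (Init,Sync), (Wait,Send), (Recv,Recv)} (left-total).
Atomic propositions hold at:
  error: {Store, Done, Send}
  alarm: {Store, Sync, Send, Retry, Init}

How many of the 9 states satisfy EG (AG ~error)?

Sat(~error) = {Sync, Hold, Retry, Init, Wait, Recv}
AG ~error: greatest fixpoint, start Z0 = {Sync, Hold, Retry, Init, Wait, Recv}, keep only states in Sat with every successor in Z. Z1 = {Sync, Retry, Init, Recv}; Z2 = {Sync, Init, Recv}; fixed.
Sat(AG ~error) = {Sync, Init, Recv}
EG (AG ~error): greatest fixpoint, start Z0 = {Sync, Init, Recv}, keep only states in Sat with some successor in Z. Already a fixed point.
Sat(EG (AG ~error)) = {Sync, Init, Recv}
|Sat(EG (AG ~error))| = |{Sync, Init, Recv}| = 3.

3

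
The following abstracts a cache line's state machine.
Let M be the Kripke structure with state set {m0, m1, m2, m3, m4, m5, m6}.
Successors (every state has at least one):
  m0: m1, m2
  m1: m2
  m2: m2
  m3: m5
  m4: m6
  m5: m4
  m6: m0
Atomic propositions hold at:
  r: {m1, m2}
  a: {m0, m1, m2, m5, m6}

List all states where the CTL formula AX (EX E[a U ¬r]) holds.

Sat(¬r) = {m0, m3, m4, m5, m6}
E[a U ¬r]: least fixpoint, start Z0 = Sat(¬r) = {m0, m3, m4, m5, m6}, add states in Sat(a) with some successor in Z. Already a fixed point.
Sat(E[a U ¬r]) = {m0, m3, m4, m5, m6}
Sat(EX E[a U ¬r]) = {s : some successor in {m0, m3, m4, m5, m6}} = {m3, m4, m5, m6}
Sat(AX (EX E[a U ¬r])) = {s : every successor in {m3, m4, m5, m6}} = {m3, m4, m5}

{m3, m4, m5}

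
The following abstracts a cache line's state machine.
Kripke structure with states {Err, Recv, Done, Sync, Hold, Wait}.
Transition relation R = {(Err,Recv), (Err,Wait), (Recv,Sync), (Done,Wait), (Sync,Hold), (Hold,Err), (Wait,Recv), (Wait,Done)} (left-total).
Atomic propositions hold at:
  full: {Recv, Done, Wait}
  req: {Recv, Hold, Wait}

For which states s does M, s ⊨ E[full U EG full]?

{Done, Wait}

EG full: greatest fixpoint, start Z0 = {Recv, Done, Wait}, keep only states in Sat with some successor in Z. Z1 = {Done, Wait}; fixed.
Sat(EG full) = {Done, Wait}
E[full U EG full]: least fixpoint, start Z0 = Sat(EG full) = {Done, Wait}, add states in Sat(full) with some successor in Z. Already a fixed point.
Sat(E[full U EG full]) = {Done, Wait}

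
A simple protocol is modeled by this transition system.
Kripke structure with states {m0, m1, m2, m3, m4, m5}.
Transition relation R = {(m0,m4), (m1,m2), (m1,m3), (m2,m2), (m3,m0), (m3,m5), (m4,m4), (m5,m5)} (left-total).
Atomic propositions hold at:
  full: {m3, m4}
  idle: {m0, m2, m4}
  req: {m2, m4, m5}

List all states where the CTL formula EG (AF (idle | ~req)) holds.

{m0, m1, m2, m3, m4}

Sat(~req) = {m0, m1, m3}
Sat(idle | ~req) = {m0, m1, m2, m3, m4}
AF (idle | ~req): least fixpoint, start Z0 = {m0, m1, m2, m3, m4}, add states with every successor in Z. Already a fixed point.
Sat(AF (idle | ~req)) = {m0, m1, m2, m3, m4}
EG (AF (idle | ~req)): greatest fixpoint, start Z0 = {m0, m1, m2, m3, m4}, keep only states in Sat with some successor in Z. Already a fixed point.
Sat(EG (AF (idle | ~req))) = {m0, m1, m2, m3, m4}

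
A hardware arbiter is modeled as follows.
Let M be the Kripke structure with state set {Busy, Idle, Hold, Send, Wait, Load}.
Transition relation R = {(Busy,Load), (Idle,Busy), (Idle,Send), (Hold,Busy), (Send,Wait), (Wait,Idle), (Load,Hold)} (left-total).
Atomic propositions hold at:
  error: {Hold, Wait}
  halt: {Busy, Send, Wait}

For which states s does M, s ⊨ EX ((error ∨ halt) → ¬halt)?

Sat(error ∨ halt) = {Busy, Hold, Send, Wait}
Sat(¬halt) = {Idle, Hold, Load}
Sat((error ∨ halt) → ¬halt) = {Idle, Hold, Load}
Sat(EX ((error ∨ halt) → ¬halt)) = {s : some successor in {Idle, Hold, Load}} = {Busy, Wait, Load}

{Busy, Wait, Load}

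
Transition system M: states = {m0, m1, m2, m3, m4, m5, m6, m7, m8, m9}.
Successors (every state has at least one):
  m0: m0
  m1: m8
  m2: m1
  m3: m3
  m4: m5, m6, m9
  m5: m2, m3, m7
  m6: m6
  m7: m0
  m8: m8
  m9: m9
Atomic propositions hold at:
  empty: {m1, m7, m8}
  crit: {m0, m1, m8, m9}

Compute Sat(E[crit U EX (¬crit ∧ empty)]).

{m5}

Sat(¬crit) = {m2, m3, m4, m5, m6, m7}
Sat(¬crit ∧ empty) = {m7}
Sat(EX (¬crit ∧ empty)) = {s : some successor in {m7}} = {m5}
E[crit U EX (¬crit ∧ empty)]: least fixpoint, start Z0 = Sat(EX (¬crit ∧ empty)) = {m5}, add states in Sat(crit) with some successor in Z. Already a fixed point.
Sat(E[crit U EX (¬crit ∧ empty)]) = {m5}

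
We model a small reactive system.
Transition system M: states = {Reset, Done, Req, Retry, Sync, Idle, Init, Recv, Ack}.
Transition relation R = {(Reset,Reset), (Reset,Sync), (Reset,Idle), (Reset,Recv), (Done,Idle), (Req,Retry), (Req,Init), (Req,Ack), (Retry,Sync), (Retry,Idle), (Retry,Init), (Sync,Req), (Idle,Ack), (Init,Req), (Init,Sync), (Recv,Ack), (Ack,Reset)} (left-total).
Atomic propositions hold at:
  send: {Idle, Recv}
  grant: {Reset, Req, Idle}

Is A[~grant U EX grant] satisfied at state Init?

Sat(~grant) = {Done, Retry, Sync, Init, Recv, Ack}
Sat(EX grant) = {s : some successor in {Reset, Req, Idle}} = {Reset, Done, Retry, Sync, Init, Ack}
A[~grant U EX grant]: least fixpoint, start Z0 = Sat(EX grant) = {Reset, Done, Retry, Sync, Init, Ack}, add states in Sat(~grant) with every successor in Z. Z1 = {Reset, Done, Retry, Sync, Init, Recv, Ack}; fixed.
Sat(A[~grant U EX grant]) = {Reset, Done, Retry, Sync, Init, Recv, Ack}
Init ∈ Sat(A[~grant U EX grant]) = {Reset, Done, Retry, Sync, Init, Recv, Ack}, so the formula holds at Init.

Yes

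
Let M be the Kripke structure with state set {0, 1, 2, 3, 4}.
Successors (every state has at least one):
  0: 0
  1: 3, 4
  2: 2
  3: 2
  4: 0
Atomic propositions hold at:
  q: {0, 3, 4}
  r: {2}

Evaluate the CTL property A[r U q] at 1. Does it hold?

No

A[r U q]: least fixpoint, start Z0 = Sat(q) = {0, 3, 4}, add states in Sat(r) with every successor in Z. Already a fixed point.
Sat(A[r U q]) = {0, 3, 4}
1 ∉ Sat(A[r U q]) = {0, 3, 4}, so the formula does not hold at 1.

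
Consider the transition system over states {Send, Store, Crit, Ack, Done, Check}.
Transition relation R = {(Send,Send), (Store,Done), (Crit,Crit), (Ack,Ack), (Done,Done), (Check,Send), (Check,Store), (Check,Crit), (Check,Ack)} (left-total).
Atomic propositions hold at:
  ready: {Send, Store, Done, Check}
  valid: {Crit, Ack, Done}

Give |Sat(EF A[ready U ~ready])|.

Sat(~ready) = {Crit, Ack}
A[ready U ~ready]: least fixpoint, start Z0 = Sat(~ready) = {Crit, Ack}, add states in Sat(ready) with every successor in Z. Already a fixed point.
Sat(A[ready U ~ready]) = {Crit, Ack}
EF A[ready U ~ready]: least fixpoint, start Z0 = {Crit, Ack}, add states with some successor in Z. Z1 = {Crit, Ack, Check}; fixed.
Sat(EF A[ready U ~ready]) = {Crit, Ack, Check}
|Sat(EF A[ready U ~ready])| = |{Crit, Ack, Check}| = 3.

3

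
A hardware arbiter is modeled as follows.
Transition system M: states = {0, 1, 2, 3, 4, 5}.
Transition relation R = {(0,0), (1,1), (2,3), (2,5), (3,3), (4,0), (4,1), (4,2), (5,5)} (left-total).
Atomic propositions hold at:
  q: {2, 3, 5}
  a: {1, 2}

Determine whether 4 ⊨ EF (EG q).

EG q: greatest fixpoint, start Z0 = {2, 3, 5}, keep only states in Sat with some successor in Z. Already a fixed point.
Sat(EG q) = {2, 3, 5}
EF (EG q): least fixpoint, start Z0 = {2, 3, 5}, add states with some successor in Z. Z1 = {2, 3, 4, 5}; fixed.
Sat(EF (EG q)) = {2, 3, 4, 5}
4 ∈ Sat(EF (EG q)) = {2, 3, 4, 5}, so the formula holds at 4.

Yes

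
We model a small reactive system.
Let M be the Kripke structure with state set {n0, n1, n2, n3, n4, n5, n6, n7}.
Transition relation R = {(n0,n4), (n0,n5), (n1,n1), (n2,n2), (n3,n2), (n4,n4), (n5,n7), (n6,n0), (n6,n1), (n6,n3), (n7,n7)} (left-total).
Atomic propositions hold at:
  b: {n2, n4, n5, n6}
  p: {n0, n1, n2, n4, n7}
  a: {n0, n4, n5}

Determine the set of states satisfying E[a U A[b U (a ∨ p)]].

{n0, n1, n2, n4, n5, n7}

Sat(a ∨ p) = {n0, n1, n2, n4, n5, n7}
A[b U (a ∨ p)]: least fixpoint, start Z0 = Sat((a ∨ p)) = {n0, n1, n2, n4, n5, n7}, add states in Sat(b) with every successor in Z. Already a fixed point.
Sat(A[b U (a ∨ p)]) = {n0, n1, n2, n4, n5, n7}
E[a U A[b U (a ∨ p)]]: least fixpoint, start Z0 = Sat(A[b U (a ∨ p)]) = {n0, n1, n2, n4, n5, n7}, add states in Sat(a) with some successor in Z. Already a fixed point.
Sat(E[a U A[b U (a ∨ p)]]) = {n0, n1, n2, n4, n5, n7}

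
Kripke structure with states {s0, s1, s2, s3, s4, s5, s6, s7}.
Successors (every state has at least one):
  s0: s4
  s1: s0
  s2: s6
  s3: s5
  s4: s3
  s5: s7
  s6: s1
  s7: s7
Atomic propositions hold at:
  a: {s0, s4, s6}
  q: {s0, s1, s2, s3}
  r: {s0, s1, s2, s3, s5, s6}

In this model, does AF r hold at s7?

No

AF r: least fixpoint, start Z0 = {s0, s1, s2, s3, s5, s6}, add states with every successor in Z. Z1 = {s0, s1, s2, s3, s4, s5, s6}; fixed.
Sat(AF r) = {s0, s1, s2, s3, s4, s5, s6}
s7 ∉ Sat(AF r) = {s0, s1, s2, s3, s4, s5, s6}, so the formula does not hold at s7.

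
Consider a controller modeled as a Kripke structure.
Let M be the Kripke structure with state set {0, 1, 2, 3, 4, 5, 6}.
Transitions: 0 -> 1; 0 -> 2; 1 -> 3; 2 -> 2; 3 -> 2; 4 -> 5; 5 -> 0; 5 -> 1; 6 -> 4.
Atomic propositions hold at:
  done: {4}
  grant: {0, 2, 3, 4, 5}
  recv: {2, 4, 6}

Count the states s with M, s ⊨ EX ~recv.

Sat(~recv) = {0, 1, 3, 5}
Sat(EX ~recv) = {s : some successor in {0, 1, 3, 5}} = {0, 1, 4, 5}
|Sat(EX ~recv)| = |{0, 1, 4, 5}| = 4.

4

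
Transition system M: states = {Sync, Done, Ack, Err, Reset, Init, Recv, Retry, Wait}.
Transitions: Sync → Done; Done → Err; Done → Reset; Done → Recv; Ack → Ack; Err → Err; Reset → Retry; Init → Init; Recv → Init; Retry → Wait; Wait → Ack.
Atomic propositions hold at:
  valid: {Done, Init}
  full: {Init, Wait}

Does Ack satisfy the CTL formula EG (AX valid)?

Sat(AX valid) = {s : every successor in {Done, Init}} = {Sync, Init, Recv}
EG (AX valid): greatest fixpoint, start Z0 = {Sync, Init, Recv}, keep only states in Sat with some successor in Z. Z1 = {Init, Recv}; fixed.
Sat(EG (AX valid)) = {Init, Recv}
Ack ∉ Sat(EG (AX valid)) = {Init, Recv}, so the formula does not hold at Ack.

No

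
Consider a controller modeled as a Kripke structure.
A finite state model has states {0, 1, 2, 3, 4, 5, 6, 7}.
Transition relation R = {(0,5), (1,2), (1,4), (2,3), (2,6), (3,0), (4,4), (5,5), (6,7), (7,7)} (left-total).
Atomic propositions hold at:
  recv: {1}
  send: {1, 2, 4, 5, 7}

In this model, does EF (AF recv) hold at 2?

AF recv: least fixpoint, start Z0 = {1}, add states with every successor in Z. Already a fixed point.
Sat(AF recv) = {1}
EF (AF recv): least fixpoint, start Z0 = {1}, add states with some successor in Z. Already a fixed point.
Sat(EF (AF recv)) = {1}
2 ∉ Sat(EF (AF recv)) = {1}, so the formula does not hold at 2.

No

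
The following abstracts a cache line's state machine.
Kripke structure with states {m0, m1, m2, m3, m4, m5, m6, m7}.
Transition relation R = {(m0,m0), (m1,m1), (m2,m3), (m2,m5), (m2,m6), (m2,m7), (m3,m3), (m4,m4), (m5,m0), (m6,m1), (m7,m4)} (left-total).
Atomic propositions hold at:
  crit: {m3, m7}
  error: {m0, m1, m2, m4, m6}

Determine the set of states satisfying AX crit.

Sat(AX crit) = {s : every successor in {m3, m7}} = {m3}

{m3}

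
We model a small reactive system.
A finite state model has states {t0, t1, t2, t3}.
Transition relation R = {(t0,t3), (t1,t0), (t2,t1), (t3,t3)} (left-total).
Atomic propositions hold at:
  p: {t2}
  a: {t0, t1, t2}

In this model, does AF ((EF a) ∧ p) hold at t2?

EF a: least fixpoint, start Z0 = {t0, t1, t2}, add states with some successor in Z. Already a fixed point.
Sat(EF a) = {t0, t1, t2}
Sat((EF a) ∧ p) = {t2}
AF ((EF a) ∧ p): least fixpoint, start Z0 = {t2}, add states with every successor in Z. Already a fixed point.
Sat(AF ((EF a) ∧ p)) = {t2}
t2 ∈ Sat(AF ((EF a) ∧ p)) = {t2}, so the formula holds at t2.

Yes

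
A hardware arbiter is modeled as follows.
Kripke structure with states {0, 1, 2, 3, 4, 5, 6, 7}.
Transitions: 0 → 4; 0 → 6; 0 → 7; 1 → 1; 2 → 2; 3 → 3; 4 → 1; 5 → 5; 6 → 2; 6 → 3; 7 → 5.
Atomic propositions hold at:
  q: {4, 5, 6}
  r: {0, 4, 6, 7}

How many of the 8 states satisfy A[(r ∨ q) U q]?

5

Sat(r ∨ q) = {0, 4, 5, 6, 7}
A[(r ∨ q) U q]: least fixpoint, start Z0 = Sat(q) = {4, 5, 6}, add states in Sat(r ∨ q) with every successor in Z. Z1 = {4, 5, 6, 7}; Z2 = {0, 4, 5, 6, 7}; fixed.
Sat(A[(r ∨ q) U q]) = {0, 4, 5, 6, 7}
|Sat(A[(r ∨ q) U q])| = |{0, 4, 5, 6, 7}| = 5.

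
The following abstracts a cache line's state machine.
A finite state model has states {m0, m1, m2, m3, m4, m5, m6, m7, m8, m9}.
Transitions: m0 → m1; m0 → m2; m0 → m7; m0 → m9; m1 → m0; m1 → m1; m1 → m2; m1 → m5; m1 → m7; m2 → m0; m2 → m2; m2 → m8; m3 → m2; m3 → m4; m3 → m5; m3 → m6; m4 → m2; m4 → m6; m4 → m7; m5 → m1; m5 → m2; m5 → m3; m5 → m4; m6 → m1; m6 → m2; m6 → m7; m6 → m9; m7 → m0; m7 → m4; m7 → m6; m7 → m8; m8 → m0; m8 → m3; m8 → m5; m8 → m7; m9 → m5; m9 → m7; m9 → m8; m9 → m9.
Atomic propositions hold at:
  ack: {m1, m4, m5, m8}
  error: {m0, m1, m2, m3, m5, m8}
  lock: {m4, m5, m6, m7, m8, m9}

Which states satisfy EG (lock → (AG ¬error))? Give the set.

Sat(¬error) = {m4, m6, m7, m9}
AG ¬error: greatest fixpoint, start Z0 = {m4, m6, m7, m9}, keep only states in Sat with every successor in Z. Z1 = ∅; fixed.
Sat(AG ¬error) = ∅
Sat(lock → (AG ¬error)) = {m0, m1, m2, m3}
EG (lock → (AG ¬error)): greatest fixpoint, start Z0 = {m0, m1, m2, m3}, keep only states in Sat with some successor in Z. Already a fixed point.
Sat(EG (lock → (AG ¬error))) = {m0, m1, m2, m3}

{m0, m1, m2, m3}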